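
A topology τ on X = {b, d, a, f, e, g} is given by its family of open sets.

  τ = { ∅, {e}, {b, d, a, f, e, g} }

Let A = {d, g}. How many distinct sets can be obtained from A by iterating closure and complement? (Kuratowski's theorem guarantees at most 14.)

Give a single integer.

X∖A={b, a, f, e}, int(X∖A)={e}, hence cl(A)={b, d, a, f, g}
Orbit (k=closure, c=complement):
  1. A     = {d, g}
  2. kA    = {b, d, a, f, g}
  3. cA    = {b, a, f, e}
  4. ckA   = {e}
  5. kcA   = {b, d, a, f, e, g}
  6. ckcA  = ∅
(closed under both — stop)

6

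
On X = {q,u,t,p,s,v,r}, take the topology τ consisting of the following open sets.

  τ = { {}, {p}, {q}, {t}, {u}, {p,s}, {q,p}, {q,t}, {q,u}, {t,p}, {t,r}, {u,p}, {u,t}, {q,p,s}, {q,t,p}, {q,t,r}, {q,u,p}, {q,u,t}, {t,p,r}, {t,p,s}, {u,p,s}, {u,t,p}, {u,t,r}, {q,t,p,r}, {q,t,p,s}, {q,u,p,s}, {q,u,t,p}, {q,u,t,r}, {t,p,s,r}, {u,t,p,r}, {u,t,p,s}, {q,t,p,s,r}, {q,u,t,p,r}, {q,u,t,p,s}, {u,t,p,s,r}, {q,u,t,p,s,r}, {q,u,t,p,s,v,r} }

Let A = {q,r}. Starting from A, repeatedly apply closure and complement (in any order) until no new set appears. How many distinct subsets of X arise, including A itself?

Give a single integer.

X∖A={u,t,p,s,v}, int(X∖A)={u,t,p,s}, hence cl(A)={q,v,r}
Orbit (k=closure, c=complement):
  1. A     = {q,r}
  2. kA    = {q,v,r}
  3. cA    = {u,t,p,s,v}
  4. ckA   = {u,t,p,s}
  5. kcA   = {u,t,p,s,v,r}
  6. ckcA  = {q}
  7. kckcA = {q,v}
  8. ckckcA = {u,t,p,s,r}
(closed under both — stop)

8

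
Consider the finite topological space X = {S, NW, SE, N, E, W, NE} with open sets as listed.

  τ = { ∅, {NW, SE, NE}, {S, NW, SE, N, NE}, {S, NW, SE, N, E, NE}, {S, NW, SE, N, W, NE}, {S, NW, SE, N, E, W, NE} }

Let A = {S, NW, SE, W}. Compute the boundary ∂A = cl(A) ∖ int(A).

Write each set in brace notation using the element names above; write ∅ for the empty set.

{S, NW, SE, N, E, W, NE}

open subsets of A: ∅; so int(A) = ∅
closure: X∖int(X∖A) = X∖∅ = {S, NW, SE, N, E, W, NE}
∂A = {S, NW, SE, N, E, W, NE} minus ∅ = {S, NW, SE, N, E, W, NE}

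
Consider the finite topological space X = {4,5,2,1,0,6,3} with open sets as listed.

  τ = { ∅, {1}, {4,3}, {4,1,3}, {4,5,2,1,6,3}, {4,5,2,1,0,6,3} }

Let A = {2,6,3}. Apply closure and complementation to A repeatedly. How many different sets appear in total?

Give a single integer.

8

X∖A={4,5,1,0}, int(X∖A)={1}, hence cl(A)={4,5,2,0,6,3}
Orbit (k=closure, c=complement):
  1. A     = {2,6,3}
  2. kA    = {4,5,2,0,6,3}
  3. cA    = {4,5,1,0}
  4. ckA   = {1}
  5. kcA   = {4,5,2,1,0,6,3}
  6. kckA  = {5,2,1,0,6}
  7. ckcA  = ∅
  8. ckckA = {4,3}
(closed under both — stop)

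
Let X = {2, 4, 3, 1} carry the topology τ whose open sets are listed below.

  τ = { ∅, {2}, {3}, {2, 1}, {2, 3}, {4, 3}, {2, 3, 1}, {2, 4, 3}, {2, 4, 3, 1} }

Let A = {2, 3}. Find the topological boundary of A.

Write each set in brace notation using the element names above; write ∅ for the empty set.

opens ⊆ A: ∅, {2}, {3}, {2, 3}; union → int = {2, 3}
complement {4, 1}; its interior ∅; cl(A) = X∖∅ = {2, 4, 3, 1}
boundary = {2, 4, 3, 1} ∖ {2, 3} = {4, 1}

{4, 1}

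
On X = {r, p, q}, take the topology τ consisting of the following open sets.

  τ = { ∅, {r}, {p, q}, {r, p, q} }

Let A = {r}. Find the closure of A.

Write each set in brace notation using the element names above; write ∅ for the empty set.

cl via duality: int({p, q}) = {p, q}, so X∖{p, q} = {r}

{r}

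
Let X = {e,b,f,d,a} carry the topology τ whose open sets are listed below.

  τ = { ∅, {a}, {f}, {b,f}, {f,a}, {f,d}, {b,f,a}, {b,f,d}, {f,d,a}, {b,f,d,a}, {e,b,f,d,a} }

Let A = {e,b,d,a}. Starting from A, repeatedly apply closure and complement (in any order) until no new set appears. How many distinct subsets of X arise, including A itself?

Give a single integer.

cl via duality: int({f}) = {f}, so X∖{f} = {e,b,d,a}
Write k for closure, c for complement:
  1. A     = {e,b,d,a}
  2. cA    = {f}
  3. kcA   = {e,b,f,d}
  4. ckcA  = {a}
  5. kckcA = {e,a}
  6. ckckcA = {b,f,d}
applying k or c yields no new set

6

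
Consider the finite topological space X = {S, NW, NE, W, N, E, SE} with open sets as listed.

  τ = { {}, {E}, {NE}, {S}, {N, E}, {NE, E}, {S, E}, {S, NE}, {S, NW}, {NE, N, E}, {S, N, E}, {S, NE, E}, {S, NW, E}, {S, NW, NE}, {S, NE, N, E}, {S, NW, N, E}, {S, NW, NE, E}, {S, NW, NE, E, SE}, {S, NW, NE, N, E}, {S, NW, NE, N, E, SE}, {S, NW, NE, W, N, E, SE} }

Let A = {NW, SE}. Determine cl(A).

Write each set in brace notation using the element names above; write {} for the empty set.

{NW, W, SE}

closure: X∖int(X∖A) = X∖{S, NE, N, E} = {NW, W, SE}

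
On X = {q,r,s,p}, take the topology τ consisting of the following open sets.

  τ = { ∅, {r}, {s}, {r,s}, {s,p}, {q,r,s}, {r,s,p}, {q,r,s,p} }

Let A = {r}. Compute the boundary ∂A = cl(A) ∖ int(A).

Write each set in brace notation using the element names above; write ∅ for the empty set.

U open, U⊆A: ∅, {r}. int(A) = ⋃ = {r}
X∖A={q,s,p}, int(X∖A)={s,p}, hence cl(A)={q,r}
∂A: remove int from cl → {q}

{q}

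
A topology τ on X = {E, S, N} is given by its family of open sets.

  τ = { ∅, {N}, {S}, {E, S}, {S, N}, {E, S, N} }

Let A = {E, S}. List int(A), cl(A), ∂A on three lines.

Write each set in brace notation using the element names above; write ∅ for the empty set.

interior: largest open inside A is {E, S} (from ∅, {S}, {E, S})
cl via duality: int({N}) = {N}, so X∖{N} = {E, S}
cl∖int = ∅

int(A) = {E, S}
cl(A)  = {E, S}
∂A     = ∅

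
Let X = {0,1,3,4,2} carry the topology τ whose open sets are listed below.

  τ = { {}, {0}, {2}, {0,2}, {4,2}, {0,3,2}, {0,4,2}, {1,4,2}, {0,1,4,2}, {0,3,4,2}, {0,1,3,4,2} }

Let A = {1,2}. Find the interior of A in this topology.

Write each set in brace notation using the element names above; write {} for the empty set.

interior: largest open inside A is {2} (from {}, {2})

{2}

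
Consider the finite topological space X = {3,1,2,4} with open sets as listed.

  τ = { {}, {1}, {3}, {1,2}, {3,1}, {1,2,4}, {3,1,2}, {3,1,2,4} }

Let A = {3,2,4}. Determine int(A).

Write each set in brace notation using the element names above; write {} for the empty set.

opens ⊆ A: {}, {3}; union → int = {3}

{3}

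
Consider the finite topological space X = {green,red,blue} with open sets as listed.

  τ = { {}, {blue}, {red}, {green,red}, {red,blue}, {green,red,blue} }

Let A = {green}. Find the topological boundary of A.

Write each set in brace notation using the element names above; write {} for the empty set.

opens ⊆ A: {}; union → int = {}
complement {red,blue}; its interior {red,blue}; cl(A) = X∖{red,blue} = {green}
boundary = {green} ∖ {} = {green}

{green}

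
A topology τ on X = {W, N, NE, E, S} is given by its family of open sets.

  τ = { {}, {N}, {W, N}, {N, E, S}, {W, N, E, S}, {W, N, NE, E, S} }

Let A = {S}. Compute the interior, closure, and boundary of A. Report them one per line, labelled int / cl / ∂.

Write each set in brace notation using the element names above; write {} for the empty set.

opens ⊆ A: {}; union → int = {}
complement {W, N, NE, E}; its interior {W, N}; cl(A) = X∖{W, N} = {NE, E, S}
boundary = {NE, E, S} ∖ {} = {NE, E, S}

int(A) = {}
cl(A)  = {NE, E, S}
∂A     = {NE, E, S}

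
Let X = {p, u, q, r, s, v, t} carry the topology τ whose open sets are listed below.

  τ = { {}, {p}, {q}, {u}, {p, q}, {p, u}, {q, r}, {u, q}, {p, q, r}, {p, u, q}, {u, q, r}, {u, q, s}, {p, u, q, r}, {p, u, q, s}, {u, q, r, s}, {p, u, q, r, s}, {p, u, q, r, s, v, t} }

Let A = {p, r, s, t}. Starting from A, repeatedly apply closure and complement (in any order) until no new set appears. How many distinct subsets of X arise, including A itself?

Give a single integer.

complement {u, q, v}; its interior {u, q}; cl(A) = X∖{u, q} = {p, r, s, v, t}
With k = closure, c = complement:
  1. A     = {p, r, s, t}
  2. kA    = {p, r, s, v, t}
  3. cA    = {u, q, v}
  4. ckA   = {u, q}
  5. kcA   = {u, q, r, s, v, t}
  6. ckcA  = {p}
  7. kckcA = {p, v, t}
  8. ckckcA = {u, q, r, s}
k, c of each give nothing new

8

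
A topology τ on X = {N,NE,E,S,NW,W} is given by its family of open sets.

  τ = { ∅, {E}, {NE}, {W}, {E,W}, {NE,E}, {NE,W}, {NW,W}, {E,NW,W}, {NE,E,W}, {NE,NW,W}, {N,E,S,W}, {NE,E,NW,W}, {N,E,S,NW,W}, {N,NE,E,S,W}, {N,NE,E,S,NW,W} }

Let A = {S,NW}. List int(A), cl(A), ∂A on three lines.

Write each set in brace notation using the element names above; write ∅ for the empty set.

int(A) = ∅
cl(A)  = {N,S,NW}
∂A     = {N,S,NW}

interior: largest open inside A is ∅ (from ∅)
cl via duality: int({N,NE,E,W}) = {NE,E,W}, so X∖{NE,E,W} = {N,S,NW}
cl∖int = {N,S,NW}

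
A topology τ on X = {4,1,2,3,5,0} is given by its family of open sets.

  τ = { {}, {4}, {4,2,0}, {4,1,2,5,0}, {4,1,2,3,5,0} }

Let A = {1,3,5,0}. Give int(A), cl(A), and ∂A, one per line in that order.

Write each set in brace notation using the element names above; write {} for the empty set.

open subsets of A: {}; so int(A) = {}
closure: X∖int(X∖A) = X∖{4} = {1,2,3,5,0}
∂A = {1,2,3,5,0} minus {} = {1,2,3,5,0}

int(A) = {}
cl(A)  = {1,2,3,5,0}
∂A     = {1,2,3,5,0}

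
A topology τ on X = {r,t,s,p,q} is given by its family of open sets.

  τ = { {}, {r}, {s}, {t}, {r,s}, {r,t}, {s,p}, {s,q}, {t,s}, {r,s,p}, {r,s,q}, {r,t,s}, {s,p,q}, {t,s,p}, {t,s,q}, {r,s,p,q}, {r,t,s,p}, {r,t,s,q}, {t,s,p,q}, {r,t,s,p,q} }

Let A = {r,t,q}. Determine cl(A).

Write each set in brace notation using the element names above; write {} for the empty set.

{r,t,q}

closure: X∖int(X∖A) = X∖{s,p} = {r,t,q}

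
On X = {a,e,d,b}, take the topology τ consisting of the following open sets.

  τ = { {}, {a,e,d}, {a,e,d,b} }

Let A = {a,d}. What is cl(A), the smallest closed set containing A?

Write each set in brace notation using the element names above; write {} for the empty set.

{a,e,d,b}

X∖A={e,b}, int(X∖A)={}, hence cl(A)={a,e,d,b}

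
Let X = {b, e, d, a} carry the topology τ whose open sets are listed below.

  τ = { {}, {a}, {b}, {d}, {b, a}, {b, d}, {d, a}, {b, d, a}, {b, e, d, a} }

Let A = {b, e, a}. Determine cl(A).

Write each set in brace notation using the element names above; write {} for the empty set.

cl via duality: int({d}) = {d}, so X∖{d} = {b, e, a}

{b, e, a}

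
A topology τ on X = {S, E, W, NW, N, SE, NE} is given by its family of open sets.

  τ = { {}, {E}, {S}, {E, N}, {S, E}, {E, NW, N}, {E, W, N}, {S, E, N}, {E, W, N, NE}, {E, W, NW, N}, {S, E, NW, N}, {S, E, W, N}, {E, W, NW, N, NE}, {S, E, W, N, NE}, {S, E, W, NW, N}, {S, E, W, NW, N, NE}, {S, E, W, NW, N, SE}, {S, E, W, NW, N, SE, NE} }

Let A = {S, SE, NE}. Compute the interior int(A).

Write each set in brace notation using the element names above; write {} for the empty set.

{S}

open subsets of A: {}, {S}; so int(A) = {S}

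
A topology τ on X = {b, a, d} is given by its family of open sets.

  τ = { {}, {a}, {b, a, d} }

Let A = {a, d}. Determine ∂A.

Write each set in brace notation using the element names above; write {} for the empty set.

U open, U⊆A: {}, {a}. int(A) = ⋃ = {a}
X∖A={b}, int(X∖A)={}, hence cl(A)={b, a, d}
∂A: remove int from cl → {b, d}

{b, d}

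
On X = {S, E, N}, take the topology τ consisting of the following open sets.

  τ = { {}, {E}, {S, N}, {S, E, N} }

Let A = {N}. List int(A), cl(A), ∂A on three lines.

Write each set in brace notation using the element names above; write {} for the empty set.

U open, U⊆A: {}. int(A) = ⋃ = {}
X∖A={S, E}, int(X∖A)={E}, hence cl(A)={S, N}
∂A: remove int from cl → {S, N}

int(A) = {}
cl(A)  = {S, N}
∂A     = {S, N}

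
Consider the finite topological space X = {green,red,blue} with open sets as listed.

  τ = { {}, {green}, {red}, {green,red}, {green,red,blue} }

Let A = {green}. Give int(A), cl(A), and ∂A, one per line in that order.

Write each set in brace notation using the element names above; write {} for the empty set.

open subsets of A: {}, {green}; so int(A) = {green}
closure: X∖int(X∖A) = X∖{red} = {green,blue}
∂A = {green,blue} minus {green} = {blue}

int(A) = {green}
cl(A)  = {green,blue}
∂A     = {blue}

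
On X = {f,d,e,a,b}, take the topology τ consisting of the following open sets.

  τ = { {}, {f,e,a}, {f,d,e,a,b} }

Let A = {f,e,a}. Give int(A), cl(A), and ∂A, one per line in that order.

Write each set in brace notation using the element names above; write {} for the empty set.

open subsets of A: {}, {f,e,a}; so int(A) = {f,e,a}
closure: X∖int(X∖A) = X∖{} = {f,d,e,a,b}
∂A = {f,d,e,a,b} minus {f,e,a} = {d,b}

int(A) = {f,e,a}
cl(A)  = {f,d,e,a,b}
∂A     = {d,b}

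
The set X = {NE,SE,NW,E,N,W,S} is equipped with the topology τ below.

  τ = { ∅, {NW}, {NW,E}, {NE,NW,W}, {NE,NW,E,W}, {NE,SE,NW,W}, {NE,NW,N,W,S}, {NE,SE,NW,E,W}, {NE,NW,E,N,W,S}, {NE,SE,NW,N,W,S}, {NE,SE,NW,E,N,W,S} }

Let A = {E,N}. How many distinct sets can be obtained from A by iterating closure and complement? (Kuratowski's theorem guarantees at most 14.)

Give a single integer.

complement {NE,SE,NW,W,S}; its interior {NE,SE,NW,W}; cl(A) = X∖{NE,SE,NW,W} = {E,N,S}
With k = closure, c = complement:
  1. A     = {E,N}
  2. kA    = {E,N,S}
  3. cA    = {NE,SE,NW,W,S}
  4. ckA   = {NE,SE,NW,W}
  5. kcA   = {NE,SE,NW,E,N,W,S}
  6. ckcA  = ∅
k, c of each give nothing new

6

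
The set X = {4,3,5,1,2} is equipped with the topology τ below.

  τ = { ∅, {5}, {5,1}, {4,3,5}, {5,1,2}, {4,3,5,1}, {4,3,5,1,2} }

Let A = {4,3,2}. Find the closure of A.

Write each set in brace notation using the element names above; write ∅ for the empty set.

complement {5,1}; its interior {5,1}; cl(A) = X∖{5,1} = {4,3,2}

{4,3,2}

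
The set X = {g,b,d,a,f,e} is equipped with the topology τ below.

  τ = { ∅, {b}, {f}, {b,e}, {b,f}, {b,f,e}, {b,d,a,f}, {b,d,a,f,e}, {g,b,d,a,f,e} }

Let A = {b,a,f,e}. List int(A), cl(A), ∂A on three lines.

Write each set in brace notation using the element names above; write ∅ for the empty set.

interior: largest open inside A is {b,f,e} (from ∅, {f}, {b}, {b,e}, {b,f}, {b,f,e})
cl via duality: int({g,d}) = ∅, so X∖∅ = {g,b,d,a,f,e}
cl∖int = {g,d,a}

int(A) = {b,f,e}
cl(A)  = {g,b,d,a,f,e}
∂A     = {g,d,a}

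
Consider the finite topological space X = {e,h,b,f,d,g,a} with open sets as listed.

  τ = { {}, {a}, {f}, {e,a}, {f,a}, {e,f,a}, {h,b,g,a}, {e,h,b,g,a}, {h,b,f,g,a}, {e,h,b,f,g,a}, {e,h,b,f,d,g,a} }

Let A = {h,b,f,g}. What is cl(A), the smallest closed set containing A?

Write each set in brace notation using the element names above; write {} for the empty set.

complement {e,d,a}; its interior {e,a}; cl(A) = X∖{e,a} = {h,b,f,d,g}

{h,b,f,d,g}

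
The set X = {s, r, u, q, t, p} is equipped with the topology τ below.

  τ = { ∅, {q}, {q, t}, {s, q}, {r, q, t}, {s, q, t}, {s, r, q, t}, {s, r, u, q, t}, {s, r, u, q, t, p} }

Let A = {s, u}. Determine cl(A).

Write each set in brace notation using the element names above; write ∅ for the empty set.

{s, u, p}

closure: X∖int(X∖A) = X∖{r, q, t} = {s, u, p}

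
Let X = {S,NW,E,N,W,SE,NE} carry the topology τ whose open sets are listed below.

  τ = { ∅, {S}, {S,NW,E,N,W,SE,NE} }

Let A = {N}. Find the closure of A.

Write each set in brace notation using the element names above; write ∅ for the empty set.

{NW,E,N,W,SE,NE}

cl via duality: int({S,NW,E,W,SE,NE}) = {S}, so X∖{S} = {NW,E,N,W,SE,NE}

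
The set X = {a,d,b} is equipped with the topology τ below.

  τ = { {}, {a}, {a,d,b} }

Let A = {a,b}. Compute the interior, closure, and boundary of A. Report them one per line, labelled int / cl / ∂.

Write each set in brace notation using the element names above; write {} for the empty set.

open subsets of A: {}, {a}; so int(A) = {a}
closure: X∖int(X∖A) = X∖{} = {a,d,b}
∂A = {a,d,b} minus {a} = {d,b}

int(A) = {a}
cl(A)  = {a,d,b}
∂A     = {d,b}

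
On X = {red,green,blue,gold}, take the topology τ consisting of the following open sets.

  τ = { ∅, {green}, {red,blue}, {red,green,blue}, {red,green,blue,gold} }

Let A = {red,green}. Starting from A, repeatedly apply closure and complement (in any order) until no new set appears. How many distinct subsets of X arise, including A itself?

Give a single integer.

complement {blue,gold}; its interior ∅; cl(A) = X∖∅ = {red,green,blue,gold}
With k = closure, c = complement:
  1. A     = {red,green}
  2. kA    = {red,green,blue,gold}
  3. cA    = {blue,gold}
  4. ckA   = ∅
  5. kcA   = {red,blue,gold}
  6. ckcA  = {green}
  7. kckcA = {green,gold}
  8. ckckcA = {red,blue}
k, c of each give nothing new

8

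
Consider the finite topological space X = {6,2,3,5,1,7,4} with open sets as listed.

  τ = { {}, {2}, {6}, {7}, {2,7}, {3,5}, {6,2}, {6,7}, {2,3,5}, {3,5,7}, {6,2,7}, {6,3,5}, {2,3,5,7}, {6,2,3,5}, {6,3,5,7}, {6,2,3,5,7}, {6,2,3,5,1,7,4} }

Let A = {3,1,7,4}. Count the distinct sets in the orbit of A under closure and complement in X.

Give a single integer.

10

X∖A={6,2,5}, int(X∖A)={6,2}, hence cl(A)={3,5,1,7,4}
Orbit (k=closure, c=complement):
  1. A     = {3,1,7,4}
  2. kA    = {3,5,1,7,4}
  3. cA    = {6,2,5}
  4. ckA   = {6,2}
  5. kcA   = {6,2,3,5,1,4}
  6. kckA  = {6,2,1,4}
  7. ckcA  = {7}
  8. ckckA = {3,5,7}
  9. kckcA = {1,7,4}
  10. ckckcA = {6,2,3,5}
(closed under both — stop)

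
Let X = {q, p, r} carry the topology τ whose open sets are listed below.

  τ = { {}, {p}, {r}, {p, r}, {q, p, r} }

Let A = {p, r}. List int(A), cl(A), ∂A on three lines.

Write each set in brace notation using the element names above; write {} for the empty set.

int(A) = {p, r}
cl(A)  = {q, p, r}
∂A     = {q}

interior: largest open inside A is {p, r} (from {}, {r}, {p}, {p, r})
cl via duality: int({q}) = {}, so X∖{} = {q, p, r}
cl∖int = {q}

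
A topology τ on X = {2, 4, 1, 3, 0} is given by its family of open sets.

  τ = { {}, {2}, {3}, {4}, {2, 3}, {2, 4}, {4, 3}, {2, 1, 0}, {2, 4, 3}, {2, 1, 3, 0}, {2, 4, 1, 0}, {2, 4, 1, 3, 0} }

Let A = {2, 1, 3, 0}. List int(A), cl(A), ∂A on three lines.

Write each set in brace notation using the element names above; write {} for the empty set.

int(A) = {2, 1, 3, 0}
cl(A)  = {2, 1, 3, 0}
∂A     = {}

open subsets of A: {}, {2}, {3}, {2, 3}, {2, 1, 0}, {2, 1, 3, 0}; so int(A) = {2, 1, 3, 0}
closure: X∖int(X∖A) = X∖{4} = {2, 1, 3, 0}
∂A = {2, 1, 3, 0} minus {2, 1, 3, 0} = {}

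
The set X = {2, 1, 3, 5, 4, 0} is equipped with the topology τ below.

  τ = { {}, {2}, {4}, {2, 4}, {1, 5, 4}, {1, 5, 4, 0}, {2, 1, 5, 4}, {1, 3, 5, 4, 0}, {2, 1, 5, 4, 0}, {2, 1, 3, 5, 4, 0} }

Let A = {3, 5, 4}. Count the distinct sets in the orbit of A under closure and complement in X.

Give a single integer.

6

closure: X∖int(X∖A) = X∖{2} = {1, 3, 5, 4, 0}
Let k=closure and c=complement:
  1. A     = {3, 5, 4}
  2. kA    = {1, 3, 5, 4, 0}
  3. cA    = {2, 1, 0}
  4. ckA   = {2}
  5. kcA   = {2, 1, 3, 5, 0}
  6. ckcA  = {4}
— saturated at 6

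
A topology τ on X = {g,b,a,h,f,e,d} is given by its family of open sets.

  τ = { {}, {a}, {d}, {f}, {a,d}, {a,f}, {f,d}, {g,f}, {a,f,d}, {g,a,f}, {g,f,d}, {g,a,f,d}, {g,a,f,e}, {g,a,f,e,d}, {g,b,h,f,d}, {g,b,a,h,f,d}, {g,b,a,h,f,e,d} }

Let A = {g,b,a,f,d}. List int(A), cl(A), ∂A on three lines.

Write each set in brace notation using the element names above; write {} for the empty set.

open subsets of A: {}, {f}, {a}, {d}, {a,f}, {f,d}, {g,f}, {a,d}, {g,a,f}, {a,f,d}, {g,f,d}, {g,a,f,d}; so int(A) = {g,a,f,d}
closure: X∖int(X∖A) = X∖{} = {g,b,a,h,f,e,d}
∂A = {g,b,a,h,f,e,d} minus {g,a,f,d} = {b,h,e}

int(A) = {g,a,f,d}
cl(A)  = {g,b,a,h,f,e,d}
∂A     = {b,h,e}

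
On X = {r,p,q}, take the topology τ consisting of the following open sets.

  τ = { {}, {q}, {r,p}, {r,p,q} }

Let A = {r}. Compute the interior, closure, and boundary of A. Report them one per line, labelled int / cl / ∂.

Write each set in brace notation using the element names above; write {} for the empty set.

interior: largest open inside A is {} (from {})
cl via duality: int({p,q}) = {q}, so X∖{q} = {r,p}
cl∖int = {r,p}

int(A) = {}
cl(A)  = {r,p}
∂A     = {r,p}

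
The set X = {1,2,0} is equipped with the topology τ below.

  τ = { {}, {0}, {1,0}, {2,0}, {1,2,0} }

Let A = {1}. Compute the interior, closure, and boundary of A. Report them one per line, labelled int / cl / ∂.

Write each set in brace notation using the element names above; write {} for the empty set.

int(A) = {}
cl(A)  = {1}
∂A     = {1}

U open, U⊆A: {}. int(A) = ⋃ = {}
X∖A={2,0}, int(X∖A)={2,0}, hence cl(A)={1}
∂A: remove int from cl → {1}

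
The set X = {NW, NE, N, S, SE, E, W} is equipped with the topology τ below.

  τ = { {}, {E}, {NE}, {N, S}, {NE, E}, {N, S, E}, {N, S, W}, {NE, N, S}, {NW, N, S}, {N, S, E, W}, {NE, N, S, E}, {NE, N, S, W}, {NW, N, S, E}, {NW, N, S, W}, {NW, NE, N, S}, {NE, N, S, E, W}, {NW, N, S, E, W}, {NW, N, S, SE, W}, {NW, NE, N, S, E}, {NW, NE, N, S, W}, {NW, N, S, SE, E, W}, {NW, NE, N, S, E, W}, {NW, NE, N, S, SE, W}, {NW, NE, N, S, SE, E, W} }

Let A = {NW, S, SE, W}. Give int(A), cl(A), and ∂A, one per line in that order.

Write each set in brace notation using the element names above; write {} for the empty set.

int(A) = {}
cl(A)  = {NW, N, S, SE, W}
∂A     = {NW, N, S, SE, W}

opens ⊆ A: {}; union → int = {}
complement {NE, N, E}; its interior {NE, E}; cl(A) = X∖{NE, E} = {NW, N, S, SE, W}
boundary = {NW, N, S, SE, W} ∖ {} = {NW, N, S, SE, W}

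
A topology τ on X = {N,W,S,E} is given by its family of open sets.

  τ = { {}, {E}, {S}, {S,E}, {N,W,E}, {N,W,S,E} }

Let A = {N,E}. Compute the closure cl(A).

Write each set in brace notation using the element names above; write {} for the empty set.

{N,W,E}

complement {W,S}; its interior {S}; cl(A) = X∖{S} = {N,W,E}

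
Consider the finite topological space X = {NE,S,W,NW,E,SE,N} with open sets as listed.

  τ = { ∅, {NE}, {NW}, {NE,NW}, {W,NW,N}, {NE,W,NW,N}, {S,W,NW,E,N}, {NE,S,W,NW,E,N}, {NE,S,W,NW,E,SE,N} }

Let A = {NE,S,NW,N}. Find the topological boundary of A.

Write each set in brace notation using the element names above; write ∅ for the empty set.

open subsets of A: ∅, {NW}, {NE}, {NE,NW}; so int(A) = {NE,NW}
closure: X∖int(X∖A) = X∖∅ = {NE,S,W,NW,E,SE,N}
∂A = {NE,S,W,NW,E,SE,N} minus {NE,NW} = {S,W,E,SE,N}

{S,W,E,SE,N}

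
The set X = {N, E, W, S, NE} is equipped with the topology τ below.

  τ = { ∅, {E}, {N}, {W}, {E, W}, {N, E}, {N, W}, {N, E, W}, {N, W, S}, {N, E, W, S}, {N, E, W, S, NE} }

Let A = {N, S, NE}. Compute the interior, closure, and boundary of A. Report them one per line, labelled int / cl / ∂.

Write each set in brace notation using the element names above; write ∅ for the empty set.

open subsets of A: ∅, {N}; so int(A) = {N}
closure: X∖int(X∖A) = X∖{E, W} = {N, S, NE}
∂A = {N, S, NE} minus {N} = {S, NE}

int(A) = {N}
cl(A)  = {N, S, NE}
∂A     = {S, NE}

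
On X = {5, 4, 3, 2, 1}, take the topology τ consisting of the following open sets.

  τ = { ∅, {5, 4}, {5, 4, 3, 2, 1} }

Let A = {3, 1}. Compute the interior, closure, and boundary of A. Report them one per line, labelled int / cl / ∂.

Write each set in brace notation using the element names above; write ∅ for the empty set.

open subsets of A: ∅; so int(A) = ∅
closure: X∖int(X∖A) = X∖{5, 4} = {3, 2, 1}
∂A = {3, 2, 1} minus ∅ = {3, 2, 1}

int(A) = ∅
cl(A)  = {3, 2, 1}
∂A     = {3, 2, 1}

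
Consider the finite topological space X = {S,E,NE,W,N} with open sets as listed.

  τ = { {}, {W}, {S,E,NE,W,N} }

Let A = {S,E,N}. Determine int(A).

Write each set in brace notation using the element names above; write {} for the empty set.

{}

interior: largest open inside A is {} (from {})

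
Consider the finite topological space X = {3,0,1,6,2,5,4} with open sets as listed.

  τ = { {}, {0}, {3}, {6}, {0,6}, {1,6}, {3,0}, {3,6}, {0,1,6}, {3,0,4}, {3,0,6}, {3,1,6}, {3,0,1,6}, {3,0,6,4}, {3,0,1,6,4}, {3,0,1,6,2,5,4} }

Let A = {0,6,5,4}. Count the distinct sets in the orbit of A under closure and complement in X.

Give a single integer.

8

cl via duality: int({3,1,2}) = {3}, so X∖{3} = {0,1,6,2,5,4}
Write k for closure, c for complement:
  1. A     = {0,6,5,4}
  2. kA    = {0,1,6,2,5,4}
  3. cA    = {3,1,2}
  4. ckA   = {3}
  5. kcA   = {3,1,2,5,4}
  6. kckA  = {3,2,5,4}
  7. ckcA  = {0,6}
  8. ckckA = {0,1,6}
applying k or c yields no new set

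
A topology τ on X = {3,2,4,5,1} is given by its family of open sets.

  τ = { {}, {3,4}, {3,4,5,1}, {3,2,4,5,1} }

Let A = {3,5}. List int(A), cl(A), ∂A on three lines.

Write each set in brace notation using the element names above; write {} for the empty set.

int(A) = {}
cl(A)  = {3,2,4,5,1}
∂A     = {3,2,4,5,1}

open subsets of A: {}; so int(A) = {}
closure: X∖int(X∖A) = X∖{} = {3,2,4,5,1}
∂A = {3,2,4,5,1} minus {} = {3,2,4,5,1}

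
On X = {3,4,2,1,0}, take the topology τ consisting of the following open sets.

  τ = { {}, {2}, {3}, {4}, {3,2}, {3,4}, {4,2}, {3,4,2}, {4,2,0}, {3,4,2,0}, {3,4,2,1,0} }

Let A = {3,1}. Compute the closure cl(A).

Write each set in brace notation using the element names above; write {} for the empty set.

{3,1}

X∖A={4,2,0}, int(X∖A)={4,2,0}, hence cl(A)={3,1}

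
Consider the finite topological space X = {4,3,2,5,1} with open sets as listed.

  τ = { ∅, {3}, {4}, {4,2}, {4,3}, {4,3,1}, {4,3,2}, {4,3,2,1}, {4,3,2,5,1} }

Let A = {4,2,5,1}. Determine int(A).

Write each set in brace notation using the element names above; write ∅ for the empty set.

{4,2}

opens ⊆ A: ∅, {4}, {4,2}; union → int = {4,2}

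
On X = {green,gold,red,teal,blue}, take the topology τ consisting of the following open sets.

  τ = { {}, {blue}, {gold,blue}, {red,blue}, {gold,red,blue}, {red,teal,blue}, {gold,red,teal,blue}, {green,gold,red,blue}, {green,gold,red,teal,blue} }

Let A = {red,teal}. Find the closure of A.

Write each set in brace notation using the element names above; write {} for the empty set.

{green,red,teal}

complement {green,gold,blue}; its interior {gold,blue}; cl(A) = X∖{gold,blue} = {green,red,teal}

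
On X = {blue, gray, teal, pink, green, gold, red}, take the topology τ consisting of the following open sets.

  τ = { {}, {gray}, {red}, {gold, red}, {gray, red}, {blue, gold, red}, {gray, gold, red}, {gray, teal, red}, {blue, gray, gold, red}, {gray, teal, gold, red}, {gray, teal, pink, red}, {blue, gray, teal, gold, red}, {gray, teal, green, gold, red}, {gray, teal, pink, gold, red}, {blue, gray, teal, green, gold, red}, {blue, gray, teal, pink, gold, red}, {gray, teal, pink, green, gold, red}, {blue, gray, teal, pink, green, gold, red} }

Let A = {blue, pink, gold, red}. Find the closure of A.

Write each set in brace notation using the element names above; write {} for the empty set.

{blue, teal, pink, green, gold, red}

complement {gray, teal, green}; its interior {gray}; cl(A) = X∖{gray} = {blue, teal, pink, green, gold, red}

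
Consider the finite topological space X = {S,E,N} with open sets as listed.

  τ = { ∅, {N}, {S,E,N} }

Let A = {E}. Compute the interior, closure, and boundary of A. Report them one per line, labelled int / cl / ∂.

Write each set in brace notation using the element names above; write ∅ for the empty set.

int(A) = ∅
cl(A)  = {S,E}
∂A     = {S,E}

opens ⊆ A: ∅; union → int = ∅
complement {S,N}; its interior {N}; cl(A) = X∖{N} = {S,E}
boundary = {S,E} ∖ ∅ = {S,E}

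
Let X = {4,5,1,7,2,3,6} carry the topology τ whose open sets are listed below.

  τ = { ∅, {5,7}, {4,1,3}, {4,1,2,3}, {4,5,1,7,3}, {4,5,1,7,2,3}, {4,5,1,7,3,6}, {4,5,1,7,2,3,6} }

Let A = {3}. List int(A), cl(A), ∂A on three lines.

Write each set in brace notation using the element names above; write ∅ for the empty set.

U open, U⊆A: ∅. int(A) = ⋃ = ∅
X∖A={4,5,1,7,2,6}, int(X∖A)={5,7}, hence cl(A)={4,1,2,3,6}
∂A: remove int from cl → {4,1,2,3,6}

int(A) = ∅
cl(A)  = {4,1,2,3,6}
∂A     = {4,1,2,3,6}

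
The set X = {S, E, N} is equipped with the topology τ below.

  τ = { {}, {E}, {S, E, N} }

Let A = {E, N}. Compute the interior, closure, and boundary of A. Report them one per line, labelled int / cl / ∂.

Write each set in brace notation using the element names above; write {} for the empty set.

open subsets of A: {}, {E}; so int(A) = {E}
closure: X∖int(X∖A) = X∖{} = {S, E, N}
∂A = {S, E, N} minus {E} = {S, N}

int(A) = {E}
cl(A)  = {S, E, N}
∂A     = {S, N}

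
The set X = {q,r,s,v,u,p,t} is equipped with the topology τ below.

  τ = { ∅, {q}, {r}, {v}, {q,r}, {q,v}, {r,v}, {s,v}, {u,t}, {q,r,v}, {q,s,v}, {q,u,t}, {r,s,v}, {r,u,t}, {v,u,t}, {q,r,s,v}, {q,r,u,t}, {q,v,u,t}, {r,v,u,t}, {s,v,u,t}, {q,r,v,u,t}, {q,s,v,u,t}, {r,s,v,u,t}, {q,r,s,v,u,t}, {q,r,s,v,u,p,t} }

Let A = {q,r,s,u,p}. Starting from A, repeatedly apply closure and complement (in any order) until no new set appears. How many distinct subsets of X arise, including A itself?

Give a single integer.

12

cl via duality: int({v,t}) = {v}, so X∖{v} = {q,r,s,u,p,t}
Write k for closure, c for complement:
  1. A     = {q,r,s,u,p}
  2. kA    = {q,r,s,u,p,t}
  3. cA    = {v,t}
  4. ckA   = {v}
  5. kcA   = {s,v,u,p,t}
  6. kckA  = {s,v,p}
  7. ckcA  = {q,r}
  8. ckckA = {q,r,u,t}
  9. kckcA = {q,r,p}
  10. kckckA = {q,r,u,p,t}
  11. ckckcA = {s,v,u,t}
  12. ckckckA = {s,v}
applying k or c yields no new set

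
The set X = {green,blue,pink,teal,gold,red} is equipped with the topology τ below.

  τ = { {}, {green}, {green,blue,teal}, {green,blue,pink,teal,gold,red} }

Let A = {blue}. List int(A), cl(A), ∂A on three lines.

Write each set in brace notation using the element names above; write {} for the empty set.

int(A) = {}
cl(A)  = {blue,pink,teal,gold,red}
∂A     = {blue,pink,teal,gold,red}

interior: largest open inside A is {} (from {})
cl via duality: int({green,pink,teal,gold,red}) = {green}, so X∖{green} = {blue,pink,teal,gold,red}
cl∖int = {blue,pink,teal,gold,red}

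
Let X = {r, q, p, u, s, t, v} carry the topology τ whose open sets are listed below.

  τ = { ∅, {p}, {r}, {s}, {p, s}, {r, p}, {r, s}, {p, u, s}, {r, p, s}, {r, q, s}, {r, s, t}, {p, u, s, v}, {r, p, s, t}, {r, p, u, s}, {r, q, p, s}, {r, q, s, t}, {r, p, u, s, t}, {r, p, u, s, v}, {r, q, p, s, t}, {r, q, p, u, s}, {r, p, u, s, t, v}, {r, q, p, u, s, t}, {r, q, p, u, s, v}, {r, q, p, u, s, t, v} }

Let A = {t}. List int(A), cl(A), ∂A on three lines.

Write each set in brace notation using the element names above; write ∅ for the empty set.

opens ⊆ A: ∅; union → int = ∅
complement {r, q, p, u, s, v}; its interior {r, q, p, u, s, v}; cl(A) = X∖{r, q, p, u, s, v} = {t}
boundary = {t} ∖ ∅ = {t}

int(A) = ∅
cl(A)  = {t}
∂A     = {t}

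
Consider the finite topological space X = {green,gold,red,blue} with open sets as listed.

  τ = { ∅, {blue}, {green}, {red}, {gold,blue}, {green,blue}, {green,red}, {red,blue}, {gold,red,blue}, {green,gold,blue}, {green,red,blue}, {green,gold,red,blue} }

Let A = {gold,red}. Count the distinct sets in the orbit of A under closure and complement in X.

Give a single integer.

4

complement {green,blue}; its interior {green,blue}; cl(A) = X∖{green,blue} = {gold,red}
With k = closure, c = complement:
  1. A     = {gold,red}
  2. cA    = {green,blue}
  3. kcA   = {green,gold,blue}
  4. ckcA  = {red}
k, c of each give nothing new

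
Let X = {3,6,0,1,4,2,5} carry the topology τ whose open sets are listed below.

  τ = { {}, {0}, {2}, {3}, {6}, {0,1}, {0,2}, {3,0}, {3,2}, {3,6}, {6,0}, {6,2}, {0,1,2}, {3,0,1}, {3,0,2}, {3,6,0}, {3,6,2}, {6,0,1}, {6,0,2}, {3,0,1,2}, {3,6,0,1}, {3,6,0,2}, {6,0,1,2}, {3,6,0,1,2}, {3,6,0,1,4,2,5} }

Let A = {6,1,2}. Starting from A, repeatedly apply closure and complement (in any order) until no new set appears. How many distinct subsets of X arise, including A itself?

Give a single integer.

X∖A={3,0,4,5}, int(X∖A)={3,0}, hence cl(A)={6,1,4,2,5}
Orbit (k=closure, c=complement):
  1. A     = {6,1,2}
  2. kA    = {6,1,4,2,5}
  3. cA    = {3,0,4,5}
  4. ckA   = {3,0}
  5. kcA   = {3,0,1,4,5}
  6. ckcA  = {6,2}
  7. kckcA = {6,4,2,5}
  8. ckckcA = {3,0,1}
(closed under both — stop)

8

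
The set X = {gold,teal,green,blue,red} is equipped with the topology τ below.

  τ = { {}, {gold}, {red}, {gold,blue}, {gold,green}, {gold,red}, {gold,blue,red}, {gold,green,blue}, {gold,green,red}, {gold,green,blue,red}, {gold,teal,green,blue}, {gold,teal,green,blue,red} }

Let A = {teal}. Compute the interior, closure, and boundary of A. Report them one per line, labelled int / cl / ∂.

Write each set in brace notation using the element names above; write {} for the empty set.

int(A) = {}
cl(A)  = {teal}
∂A     = {teal}

opens ⊆ A: {}; union → int = {}
complement {gold,green,blue,red}; its interior {gold,green,blue,red}; cl(A) = X∖{gold,green,blue,red} = {teal}
boundary = {teal} ∖ {} = {teal}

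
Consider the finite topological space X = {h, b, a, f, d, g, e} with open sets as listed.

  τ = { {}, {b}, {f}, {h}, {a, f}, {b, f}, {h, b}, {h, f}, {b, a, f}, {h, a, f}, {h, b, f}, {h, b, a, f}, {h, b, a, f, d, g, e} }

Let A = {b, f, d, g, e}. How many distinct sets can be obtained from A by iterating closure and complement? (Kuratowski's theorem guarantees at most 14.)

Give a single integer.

X∖A={h, a}, int(X∖A)={h}, hence cl(A)={b, a, f, d, g, e}
Orbit (k=closure, c=complement):
  1. A     = {b, f, d, g, e}
  2. kA    = {b, a, f, d, g, e}
  3. cA    = {h, a}
  4. ckA   = {h}
  5. kcA   = {h, a, d, g, e}
  6. kckA  = {h, d, g, e}
  7. ckcA  = {b, f}
  8. ckckA = {b, a, f}
(closed under both — stop)

8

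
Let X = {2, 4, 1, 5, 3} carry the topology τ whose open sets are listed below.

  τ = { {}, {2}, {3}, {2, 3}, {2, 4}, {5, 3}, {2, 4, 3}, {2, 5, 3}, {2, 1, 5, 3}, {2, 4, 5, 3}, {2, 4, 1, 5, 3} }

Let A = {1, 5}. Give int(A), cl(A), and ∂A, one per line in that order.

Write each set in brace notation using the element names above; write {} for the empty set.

U open, U⊆A: {}. int(A) = ⋃ = {}
X∖A={2, 4, 3}, int(X∖A)={2, 4, 3}, hence cl(A)={1, 5}
∂A: remove int from cl → {1, 5}

int(A) = {}
cl(A)  = {1, 5}
∂A     = {1, 5}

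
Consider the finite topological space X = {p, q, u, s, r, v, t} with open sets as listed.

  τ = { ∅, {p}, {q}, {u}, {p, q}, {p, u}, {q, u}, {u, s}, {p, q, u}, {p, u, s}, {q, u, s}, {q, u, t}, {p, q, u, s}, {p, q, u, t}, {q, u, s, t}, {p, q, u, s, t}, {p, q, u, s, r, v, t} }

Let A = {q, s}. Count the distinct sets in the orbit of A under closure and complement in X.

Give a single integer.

8

complement {p, u, r, v, t}; its interior {p, u}; cl(A) = X∖{p, u} = {q, s, r, v, t}
With k = closure, c = complement:
  1. A     = {q, s}
  2. kA    = {q, s, r, v, t}
  3. cA    = {p, u, r, v, t}
  4. ckA   = {p, u}
  5. kcA   = {p, u, s, r, v, t}
  6. ckcA  = {q}
  7. kckcA = {q, r, v, t}
  8. ckckcA = {p, u, s}
k, c of each give nothing new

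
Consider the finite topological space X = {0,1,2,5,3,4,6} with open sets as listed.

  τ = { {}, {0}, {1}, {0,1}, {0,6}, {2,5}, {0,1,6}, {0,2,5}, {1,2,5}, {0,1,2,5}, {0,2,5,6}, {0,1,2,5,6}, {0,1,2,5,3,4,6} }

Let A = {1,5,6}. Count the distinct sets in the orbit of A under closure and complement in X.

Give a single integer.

12

X∖A={0,2,3,4}, int(X∖A)={0}, hence cl(A)={1,2,5,3,4,6}
Orbit (k=closure, c=complement):
  1. A     = {1,5,6}
  2. kA    = {1,2,5,3,4,6}
  3. cA    = {0,2,3,4}
  4. ckA   = {0}
  5. kcA   = {0,2,5,3,4,6}
  6. kckA  = {0,3,4,6}
  7. ckcA  = {1}
  8. ckckA = {1,2,5}
  9. kckcA = {1,3,4}
  10. kckckA = {1,2,5,3,4}
  11. ckckcA = {0,2,5,6}
  12. ckckckA = {0,6}
(closed under both — stop)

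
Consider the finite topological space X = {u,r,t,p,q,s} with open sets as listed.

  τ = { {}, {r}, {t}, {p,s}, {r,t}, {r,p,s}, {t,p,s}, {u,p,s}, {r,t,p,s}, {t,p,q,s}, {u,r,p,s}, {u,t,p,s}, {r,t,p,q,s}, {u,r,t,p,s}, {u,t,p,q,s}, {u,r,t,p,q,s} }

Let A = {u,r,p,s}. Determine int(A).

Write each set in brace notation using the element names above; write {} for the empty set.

open subsets of A: {}, {r}, {p,s}, {r,p,s}, {u,p,s}, {u,r,p,s}; so int(A) = {u,r,p,s}

{u,r,p,s}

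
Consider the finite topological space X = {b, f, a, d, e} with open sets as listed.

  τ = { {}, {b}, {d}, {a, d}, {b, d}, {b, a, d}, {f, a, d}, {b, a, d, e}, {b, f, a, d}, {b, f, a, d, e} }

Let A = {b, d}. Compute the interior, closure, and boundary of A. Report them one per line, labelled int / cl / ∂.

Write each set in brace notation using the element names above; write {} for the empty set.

int(A) = {b, d}
cl(A)  = {b, f, a, d, e}
∂A     = {f, a, e}

U open, U⊆A: {}, {b}, {d}, {b, d}. int(A) = ⋃ = {b, d}
X∖A={f, a, e}, int(X∖A)={}, hence cl(A)={b, f, a, d, e}
∂A: remove int from cl → {f, a, e}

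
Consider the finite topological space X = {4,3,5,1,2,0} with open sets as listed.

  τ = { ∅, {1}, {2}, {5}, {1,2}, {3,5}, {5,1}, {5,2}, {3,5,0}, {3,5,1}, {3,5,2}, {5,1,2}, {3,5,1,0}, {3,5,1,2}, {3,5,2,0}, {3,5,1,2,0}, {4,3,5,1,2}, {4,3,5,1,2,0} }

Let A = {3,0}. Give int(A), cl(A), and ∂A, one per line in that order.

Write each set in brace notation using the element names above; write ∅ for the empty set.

U open, U⊆A: ∅. int(A) = ⋃ = ∅
X∖A={4,5,1,2}, int(X∖A)={5,1,2}, hence cl(A)={4,3,0}
∂A: remove int from cl → {4,3,0}

int(A) = ∅
cl(A)  = {4,3,0}
∂A     = {4,3,0}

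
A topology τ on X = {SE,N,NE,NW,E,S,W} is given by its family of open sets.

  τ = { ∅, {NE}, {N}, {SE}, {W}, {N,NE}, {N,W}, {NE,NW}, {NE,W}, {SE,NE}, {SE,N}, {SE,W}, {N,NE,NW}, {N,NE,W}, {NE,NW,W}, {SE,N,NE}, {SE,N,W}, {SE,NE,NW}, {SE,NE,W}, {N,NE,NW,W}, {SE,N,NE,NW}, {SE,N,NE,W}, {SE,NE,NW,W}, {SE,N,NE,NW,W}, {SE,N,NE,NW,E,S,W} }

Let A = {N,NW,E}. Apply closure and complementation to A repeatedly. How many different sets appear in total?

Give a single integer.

8

complement {SE,NE,S,W}; its interior {SE,NE,W}; cl(A) = X∖{SE,NE,W} = {N,NW,E,S}
With k = closure, c = complement:
  1. A     = {N,NW,E}
  2. kA    = {N,NW,E,S}
  3. cA    = {SE,NE,S,W}
  4. ckA   = {SE,NE,W}
  5. kcA   = {SE,NE,NW,E,S,W}
  6. ckcA  = {N}
  7. kckcA = {N,E,S}
  8. ckckcA = {SE,NE,NW,W}
k, c of each give nothing new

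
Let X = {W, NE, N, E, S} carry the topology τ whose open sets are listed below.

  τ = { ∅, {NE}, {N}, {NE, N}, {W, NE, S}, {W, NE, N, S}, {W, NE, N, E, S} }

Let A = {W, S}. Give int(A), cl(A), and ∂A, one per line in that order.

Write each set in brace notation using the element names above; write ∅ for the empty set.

U open, U⊆A: ∅. int(A) = ⋃ = ∅
X∖A={NE, N, E}, int(X∖A)={NE, N}, hence cl(A)={W, E, S}
∂A: remove int from cl → {W, E, S}

int(A) = ∅
cl(A)  = {W, E, S}
∂A     = {W, E, S}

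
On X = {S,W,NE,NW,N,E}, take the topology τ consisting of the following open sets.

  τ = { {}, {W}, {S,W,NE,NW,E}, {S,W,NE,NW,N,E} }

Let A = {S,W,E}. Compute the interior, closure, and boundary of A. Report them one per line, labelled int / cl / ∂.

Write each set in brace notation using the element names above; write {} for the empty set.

int(A) = {W}
cl(A)  = {S,W,NE,NW,N,E}
∂A     = {S,NE,NW,N,E}

interior: largest open inside A is {W} (from {}, {W})
cl via duality: int({NE,NW,N}) = {}, so X∖{} = {S,W,NE,NW,N,E}
cl∖int = {S,NE,NW,N,E}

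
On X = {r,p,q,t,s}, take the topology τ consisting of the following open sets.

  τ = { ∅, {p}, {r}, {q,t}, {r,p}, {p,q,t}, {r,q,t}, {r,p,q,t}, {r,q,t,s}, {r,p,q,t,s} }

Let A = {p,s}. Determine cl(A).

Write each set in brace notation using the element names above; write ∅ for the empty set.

{p,s}

X∖A={r,q,t}, int(X∖A)={r,q,t}, hence cl(A)={p,s}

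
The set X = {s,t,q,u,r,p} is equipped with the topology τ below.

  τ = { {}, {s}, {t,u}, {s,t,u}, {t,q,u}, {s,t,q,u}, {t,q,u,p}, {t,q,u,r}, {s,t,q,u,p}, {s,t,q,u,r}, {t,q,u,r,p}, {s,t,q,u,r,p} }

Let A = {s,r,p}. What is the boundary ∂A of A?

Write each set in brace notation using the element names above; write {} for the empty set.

opens ⊆ A: {}, {s}; union → int = {s}
complement {t,q,u}; its interior {t,q,u}; cl(A) = X∖{t,q,u} = {s,r,p}
boundary = {s,r,p} ∖ {s} = {r,p}

{r,p}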